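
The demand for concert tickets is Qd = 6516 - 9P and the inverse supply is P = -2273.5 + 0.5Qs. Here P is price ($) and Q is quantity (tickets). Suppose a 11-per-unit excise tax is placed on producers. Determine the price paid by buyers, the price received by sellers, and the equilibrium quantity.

Inverting to quantity form: Qs = 4547 + 2P.
The tax drives a wedge P_b - P_s = 11. Substituting P_s = P_b - 11 into supply: Qs = 4525 + 2P_b.
Set Qd = Qs: 6516 - 9P_b = 4525 + 2P_b, so 1991 = 11P_b and P_b = 181.
So P_s = 170 and the quantity traded is Q = 6516 - 9(181) = 4887.

P_b = 181, P_s = 170, Q = 4887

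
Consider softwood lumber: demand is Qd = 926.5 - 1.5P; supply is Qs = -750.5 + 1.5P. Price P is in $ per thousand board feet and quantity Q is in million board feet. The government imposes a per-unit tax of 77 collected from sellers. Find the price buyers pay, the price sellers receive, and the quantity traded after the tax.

P_b = 597.5, P_s = 520.5, Q = 30.25

With a tax of 77 on sellers, they supply based on the net price P_s = P_b - 77, so Qs = -866 + 1.5P_b.
Market clearing requires 926.5 - 1.5P_b = -866 + 1.5P_b; hence 1792.5 = 3P_b and P_b = 597.5.
So P_s = 520.5 and the quantity traded is Q = 926.5 - 1.5(597.5) = 30.25.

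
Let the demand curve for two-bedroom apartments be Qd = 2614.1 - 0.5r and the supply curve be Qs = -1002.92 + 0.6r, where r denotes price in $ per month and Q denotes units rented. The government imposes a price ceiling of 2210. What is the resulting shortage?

Evaluating both curves at the ceiling price 2210 gives Qd = 1509.1, Qs = 323.08.
Shortage = Qd - Qs = 1509.1 - 323.08 = 1186.02.

Shortage = 1186.02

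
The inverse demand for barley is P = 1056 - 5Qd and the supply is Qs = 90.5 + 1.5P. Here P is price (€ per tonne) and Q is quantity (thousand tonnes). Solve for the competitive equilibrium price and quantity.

P* = 71, Q* = 197

Rewriting in direct form: Qd = 211.2 - 0.2P.
Set Qd = Qs: 211.2 - 0.2P = 90.5 + 1.5P, so 120.7 = 1.7P and P* = 71.
Plugging P* into demand: Q* = 211.2 - 0.2(71) = 197.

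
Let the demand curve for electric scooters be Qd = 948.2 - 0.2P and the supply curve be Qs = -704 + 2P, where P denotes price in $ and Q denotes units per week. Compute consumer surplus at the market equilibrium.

Equating demand and supply, 948.2 - 0.2P = -704 + 2P gives 2.2P = 1652.2, so P* = 751.
Substitute back: Q* = 948.2 - 0.2(751) = 798.
Demand choke price (Qd = 0): P = 948.2/0.2 = 4741. Consumer surplus = ½ × (4741 - 751) × 798 = 1592010.

Consumer surplus = 1592010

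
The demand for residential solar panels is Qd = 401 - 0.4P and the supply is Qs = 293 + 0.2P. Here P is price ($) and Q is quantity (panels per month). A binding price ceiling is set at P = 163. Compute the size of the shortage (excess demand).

Shortage = 10.2

Evaluating both curves at the ceiling price 163 gives Qd = 335.8, Qs = 325.6.
Shortage = Qd - Qs = 335.8 - 325.6 = 10.2.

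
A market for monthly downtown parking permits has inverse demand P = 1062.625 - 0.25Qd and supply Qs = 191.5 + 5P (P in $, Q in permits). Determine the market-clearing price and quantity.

P* = 451, Q* = 2446.5

In direct form, Qd = 4250.5 - 4P.
At equilibrium Qd = Qs, so 4250.5 - 4P = 191.5 + 5P; collecting terms, 4059 = 9P and P* = 451.
Plugging P* into demand: Q* = 4250.5 - 4(451) = 2446.5.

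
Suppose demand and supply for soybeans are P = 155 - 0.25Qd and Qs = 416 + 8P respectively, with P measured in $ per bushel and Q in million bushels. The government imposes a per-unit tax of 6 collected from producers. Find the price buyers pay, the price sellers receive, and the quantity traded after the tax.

Rewriting in direct form: Qd = 620 - 4P.
With a tax of 6 on producers, they supply based on the net price P_s = P_b - 6, so Qs = 368 + 8P_b.
Market clearing requires 620 - 4P_b = 368 + 8P_b; hence 252 = 12P_b and P_b = 21.
So P_s = 15 and the quantity traded is Q = 620 - 4(21) = 536.

P_b = 21, P_s = 15, Q = 536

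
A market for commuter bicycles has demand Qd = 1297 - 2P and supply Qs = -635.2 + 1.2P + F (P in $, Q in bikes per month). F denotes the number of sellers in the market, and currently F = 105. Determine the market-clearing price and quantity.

With F = 105, supply is Qs = -530.2 + 1.2P.
At equilibrium Qd = Qs, so 1297 - 2P = -530.2 + 1.2P; collecting terms, 1827.2 = 3.2P and P* = 571.
Plugging P* into demand: Q* = 1297 - 2(571) = 155.

P* = 571, Q* = 155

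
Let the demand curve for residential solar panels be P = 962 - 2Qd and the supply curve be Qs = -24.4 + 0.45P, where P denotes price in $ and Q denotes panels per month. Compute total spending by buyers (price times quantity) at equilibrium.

Total spending by buyers = 114380

Solving each curve for Q: Qd = 481 - 0.5P.
Equating demand and supply, 481 - 0.5P = -24.4 + 0.45P gives 0.95P = 505.4, so P* = 532.
Then Q* = 481 - 0.5(532) = 215.
Total spending by buyers = P* × Q* = 532 × 215 = 114380.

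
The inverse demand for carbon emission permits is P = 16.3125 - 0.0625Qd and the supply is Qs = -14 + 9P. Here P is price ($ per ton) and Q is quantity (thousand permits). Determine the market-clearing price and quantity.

Solving each curve for Q: Qd = 261 - 16P.
Set Qd = Qs: 261 - 16P = -14 + 9P, so 275 = 25P and P* = 11.
Then Q* = 261 - 16(11) = 85.

P* = 11, Q* = 85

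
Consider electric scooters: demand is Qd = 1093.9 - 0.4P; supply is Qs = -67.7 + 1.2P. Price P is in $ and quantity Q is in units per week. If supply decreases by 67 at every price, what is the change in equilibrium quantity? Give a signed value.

At equilibrium Qd = Qs, so 1093.9 - 0.4P = -67.7 + 1.2P; collecting terms, 1161.6 = 1.6P and P* = 726.
Then Q* = 1093.9 - 0.4(726) = 803.5.
After the shift, supply is Qs = -134.7 + 1.2P.
New equilibrium: 1228.6 = 1.6P, so P = 767.875 and Q = 786.75.
ΔQ = 786.75 - 803.5 = -16.75.

ΔQ = -16.75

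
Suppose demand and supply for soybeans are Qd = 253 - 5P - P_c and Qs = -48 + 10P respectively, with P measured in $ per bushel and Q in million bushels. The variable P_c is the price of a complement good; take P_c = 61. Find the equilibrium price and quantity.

With P_c = 61, demand is Qd = 192 - 5P.
At equilibrium Qd = Qs, so 192 - 5P = -48 + 10P; collecting terms, 240 = 15P and P* = 16.
Then Q* = 192 - 5(16) = 112.

P* = 16, Q* = 112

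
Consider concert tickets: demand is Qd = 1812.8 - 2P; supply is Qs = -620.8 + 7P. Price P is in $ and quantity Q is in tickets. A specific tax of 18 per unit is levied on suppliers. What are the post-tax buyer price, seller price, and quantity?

Suppliers keep P_s = P_b - 18 per unit, so supply in terms of the buyer price is Qs = -746.8 + 7P_b.
Market clearing requires 1812.8 - 2P_b = -746.8 + 7P_b; hence 2559.6 = 9P_b and P_b = 284.4.
So P_s = 266.4 and the quantity traded is Q = 1812.8 - 2(284.4) = 1244.

P_b = 284.4, P_s = 266.4, Q = 1244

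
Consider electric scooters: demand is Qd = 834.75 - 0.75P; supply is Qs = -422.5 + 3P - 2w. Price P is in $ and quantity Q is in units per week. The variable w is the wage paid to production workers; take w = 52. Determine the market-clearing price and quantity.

P* = 363, Q* = 562.5

With w = 52, supply is Qs = -526.5 + 3P.
The market clears where 834.75 - 0.75P = -526.5 + 3P. Rearranging, 3.75P = 1361.25, hence P* = 363.
Then Q* = 834.75 - 0.75(363) = 562.5.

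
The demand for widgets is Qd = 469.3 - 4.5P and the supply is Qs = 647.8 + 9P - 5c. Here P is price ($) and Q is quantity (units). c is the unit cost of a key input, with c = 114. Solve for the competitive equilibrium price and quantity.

With c = 114, supply is Qs = 77.8 + 9P.
At equilibrium Qd = Qs, so 469.3 - 4.5P = 77.8 + 9P; collecting terms, 391.5 = 13.5P and P* = 29.
From the demand curve, Q* = 469.3 - 4.5(29) = 338.8.

P* = 29, Q* = 338.8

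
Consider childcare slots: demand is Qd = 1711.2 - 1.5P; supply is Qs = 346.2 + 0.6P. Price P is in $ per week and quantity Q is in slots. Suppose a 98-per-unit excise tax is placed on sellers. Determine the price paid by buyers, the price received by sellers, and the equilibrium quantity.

Sellers keep P_s = P_b - 98 per unit, so supply in terms of the buyer price is Qs = 287.4 + 0.6P_b.
Market clearing requires 1711.2 - 1.5P_b = 287.4 + 0.6P_b; hence 1423.8 = 2.1P_b and P_b = 678.
Then P_s = 678 - 98 = 580 and Q = 1711.2 - 1.5(678) = 694.2.

P_b = 678, P_s = 580, Q = 694.2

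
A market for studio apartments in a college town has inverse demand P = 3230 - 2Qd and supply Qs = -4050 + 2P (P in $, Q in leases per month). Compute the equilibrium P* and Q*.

P* = 2266, Q* = 482

Rewriting in direct form: Qd = 1615 - 0.5P.
Set Qd = Qs: 1615 - 0.5P = -4050 + 2P, so 5665 = 2.5P and P* = 2266.
Plugging P* into demand: Q* = 1615 - 0.5(2266) = 482.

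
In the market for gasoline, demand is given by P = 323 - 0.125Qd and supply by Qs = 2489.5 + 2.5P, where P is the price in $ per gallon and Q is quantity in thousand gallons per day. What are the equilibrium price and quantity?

P* = 9, Q* = 2512

Rewriting in direct form: Qd = 2584 - 8P.
At equilibrium Qd = Qs, so 2584 - 8P = 2489.5 + 2.5P; collecting terms, 94.5 = 10.5P and P* = 9.
From the demand curve, Q* = 2584 - 8(9) = 2512.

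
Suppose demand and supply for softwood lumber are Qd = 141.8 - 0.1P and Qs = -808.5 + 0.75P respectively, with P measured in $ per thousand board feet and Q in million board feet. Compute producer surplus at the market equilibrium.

Set Qd = Qs: 141.8 - 0.1P = -808.5 + 0.75P, so 950.3 = 0.85P and P* = 1118.
Plugging P* into demand: Q* = 141.8 - 0.1(1118) = 30.
Supply choke price (Qs = 0): P = 1078. Producer surplus = ½ × (1118 - 1078) × 30 = 600.

Producer surplus = 600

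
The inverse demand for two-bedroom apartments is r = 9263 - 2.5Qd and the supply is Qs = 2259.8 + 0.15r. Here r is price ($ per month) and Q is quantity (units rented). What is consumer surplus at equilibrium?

In direct form, Qd = 3705.2 - 0.4r.
Equating demand and supply, 3705.2 - 0.4r = 2259.8 + 0.15r gives 0.55r = 1445.4, so r* = 2628.
Then Q* = 3705.2 - 0.4(2628) = 2654.
Demand choke price (Qd = 0): r = 3705.2/0.4 = 9263. Consumer surplus = ½ × (9263 - 2628) × 2654 = 8804645.

Consumer surplus = 8804645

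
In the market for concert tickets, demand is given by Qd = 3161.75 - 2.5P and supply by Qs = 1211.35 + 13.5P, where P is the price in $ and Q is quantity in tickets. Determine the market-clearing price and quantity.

The market clears where 3161.75 - 2.5P = 1211.35 + 13.5P. Rearranging, 16P = 1950.4, hence P* = 121.9.
Substitute back: Q* = 3161.75 - 2.5(121.9) = 2857.

P* = 121.9, Q* = 2857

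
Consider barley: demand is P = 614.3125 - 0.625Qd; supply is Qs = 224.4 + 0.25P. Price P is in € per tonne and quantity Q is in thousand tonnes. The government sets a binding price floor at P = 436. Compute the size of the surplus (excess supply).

Solving each curve for Q: Qd = 982.9 - 1.6P.
With P fixed at 436, quantity demanded is 285.3 and quantity supplied is 333.4.
Surplus = Qs - Qd = 333.4 - 285.3 = 48.1.

Surplus = 48.1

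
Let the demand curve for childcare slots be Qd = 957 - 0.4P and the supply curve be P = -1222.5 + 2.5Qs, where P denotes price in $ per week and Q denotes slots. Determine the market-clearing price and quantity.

Rewriting in direct form: Qs = 489 + 0.4P.
Equating demand and supply, 957 - 0.4P = 489 + 0.4P gives 0.8P = 468, so P* = 585.
Substitute back: Q* = 957 - 0.4(585) = 723.

P* = 585, Q* = 723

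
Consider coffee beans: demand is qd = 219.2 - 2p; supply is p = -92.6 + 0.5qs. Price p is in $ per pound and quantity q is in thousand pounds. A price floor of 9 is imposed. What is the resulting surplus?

Surplus = 2

Rewriting in direct form: qs = 185.2 + 2p.
With p fixed at 9, quantity demanded is 201.2 and quantity supplied is 203.2.
Surplus = qs - qd = 203.2 - 201.2 = 2.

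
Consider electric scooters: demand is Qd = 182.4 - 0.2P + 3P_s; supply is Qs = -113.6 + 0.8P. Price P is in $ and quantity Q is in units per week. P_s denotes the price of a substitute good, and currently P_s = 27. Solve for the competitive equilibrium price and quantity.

With P_s = 27, demand is Qd = 263.4 - 0.2P.
Set Qd = Qs: 263.4 - 0.2P = -113.6 + 0.8P, so 377 = P and P* = 377.
Substitute back: Q* = 263.4 - 0.2(377) = 188.

P* = 377, Q* = 188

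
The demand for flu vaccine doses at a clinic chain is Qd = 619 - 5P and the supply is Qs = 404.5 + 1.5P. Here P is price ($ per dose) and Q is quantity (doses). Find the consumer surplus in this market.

Set Qd = Qs: 619 - 5P = 404.5 + 1.5P, so 214.5 = 6.5P and P* = 33.
Plugging P* into demand: Q* = 619 - 5(33) = 454.
Demand choke price (Qd = 0): P = 619/5 = 123.8. Consumer surplus = ½ × (123.8 - 33) × 454 = 20611.6.

Consumer surplus = 20611.6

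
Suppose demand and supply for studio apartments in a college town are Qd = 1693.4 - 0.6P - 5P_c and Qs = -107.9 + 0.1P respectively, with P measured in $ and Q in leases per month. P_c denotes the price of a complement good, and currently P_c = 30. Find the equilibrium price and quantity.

With P_c = 30, demand is Qd = 1543.4 - 0.6P.
Equating demand and supply, 1543.4 - 0.6P = -107.9 + 0.1P gives 0.7P = 1651.3, so P* = 2359.
Substitute back: Q* = 1543.4 - 0.6(2359) = 128.

P* = 2359, Q* = 128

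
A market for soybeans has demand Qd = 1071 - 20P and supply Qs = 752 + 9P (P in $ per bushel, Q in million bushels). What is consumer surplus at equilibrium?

Consumer surplus = 18105.025

At equilibrium Qd = Qs, so 1071 - 20P = 752 + 9P; collecting terms, 319 = 29P and P* = 11.
From the demand curve, Q* = 1071 - 20(11) = 851.
Demand choke price (Qd = 0): P = 1071/20 = 53.55. Consumer surplus = ½ × (53.55 - 11) × 851 = 18105.025.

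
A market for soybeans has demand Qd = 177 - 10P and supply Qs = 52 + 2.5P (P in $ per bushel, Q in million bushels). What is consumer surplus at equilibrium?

Consumer surplus = 296.45

Set Qd = Qs: 177 - 10P = 52 + 2.5P, so 125 = 12.5P and P* = 10.
Substitute back: Q* = 177 - 10(10) = 77.
Demand choke price (Qd = 0): P = 177/10 = 17.7. Consumer surplus = ½ × (17.7 - 10) × 77 = 296.45.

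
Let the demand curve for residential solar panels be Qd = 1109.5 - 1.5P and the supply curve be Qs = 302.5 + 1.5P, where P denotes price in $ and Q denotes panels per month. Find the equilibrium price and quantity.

P* = 269, Q* = 706

Set Qd = Qs: 1109.5 - 1.5P = 302.5 + 1.5P, so 807 = 3P and P* = 269.
Then Q* = 1109.5 - 1.5(269) = 706.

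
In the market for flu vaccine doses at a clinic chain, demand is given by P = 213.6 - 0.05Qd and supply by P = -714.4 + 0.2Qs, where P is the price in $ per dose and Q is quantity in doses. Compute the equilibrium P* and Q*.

P* = 28, Q* = 3712

In direct form, Qd = 4272 - 20P and Qs = 3572 + 5P.
The market clears where 4272 - 20P = 3572 + 5P. Rearranging, 25P = 700, hence P* = 28.
Then Q* = 4272 - 20(28) = 3712.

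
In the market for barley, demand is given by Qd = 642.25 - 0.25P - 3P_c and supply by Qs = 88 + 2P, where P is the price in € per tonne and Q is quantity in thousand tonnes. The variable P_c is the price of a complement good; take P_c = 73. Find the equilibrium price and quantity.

P* = 149, Q* = 386

With P_c = 73, demand is Qd = 423.25 - 0.25P.
Equating demand and supply, 423.25 - 0.25P = 88 + 2P gives 2.25P = 335.25, so P* = 149.
Then Q* = 423.25 - 0.25(149) = 386.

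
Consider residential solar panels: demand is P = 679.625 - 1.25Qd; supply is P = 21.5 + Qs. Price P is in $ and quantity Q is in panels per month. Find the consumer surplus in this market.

In direct form, Qd = 543.7 - 0.8P and Qs = -21.5 + P.
The market clears where 543.7 - 0.8P = -21.5 + P. Rearranging, 1.8P = 565.2, hence P* = 314.
Then Q* = 543.7 - 0.8(314) = 292.5.
Demand choke price (Qd = 0): P = 543.7/0.8 = 679.625. Consumer surplus = ½ × (679.625 - 314) × 292.5 = 53472.65625.

Consumer surplus = 53472.65625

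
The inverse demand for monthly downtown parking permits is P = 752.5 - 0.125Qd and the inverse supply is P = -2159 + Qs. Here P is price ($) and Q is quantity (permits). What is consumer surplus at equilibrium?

Consumer surplus = 418609

In direct form, Qd = 6020 - 8P and Qs = 2159 + P.
At equilibrium Qd = Qs, so 6020 - 8P = 2159 + P; collecting terms, 3861 = 9P and P* = 429.
Then Q* = 6020 - 8(429) = 2588.
Demand choke price (Qd = 0): P = 6020/8 = 752.5. Consumer surplus = ½ × (752.5 - 429) × 2588 = 418609.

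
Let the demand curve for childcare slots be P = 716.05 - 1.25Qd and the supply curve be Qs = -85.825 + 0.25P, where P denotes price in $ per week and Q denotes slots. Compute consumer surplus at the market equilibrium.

Consumer surplus = 3150.625

Solving each curve for Q: Qd = 572.84 - 0.8P.
Set Qd = Qs: 572.84 - 0.8P = -85.825 + 0.25P, so 658.665 = 1.05P and P* = 627.3.
Substitute back: Q* = 572.84 - 0.8(627.3) = 71.
Demand choke price (Qd = 0): P = 572.84/0.8 = 716.05. Consumer surplus = ½ × (716.05 - 627.3) × 71 = 3150.625.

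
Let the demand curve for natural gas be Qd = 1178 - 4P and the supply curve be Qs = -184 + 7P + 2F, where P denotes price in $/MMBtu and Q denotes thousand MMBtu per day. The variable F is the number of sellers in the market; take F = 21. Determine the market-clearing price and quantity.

With F = 21, supply is Qs = -142 + 7P.
Equating demand and supply, 1178 - 4P = -142 + 7P gives 11P = 1320, so P* = 120.
Substitute back: Q* = 1178 - 4(120) = 698.

P* = 120, Q* = 698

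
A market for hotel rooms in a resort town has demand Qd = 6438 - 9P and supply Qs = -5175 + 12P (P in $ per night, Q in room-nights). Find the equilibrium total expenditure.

Total expenditure = 807933

The market clears where 6438 - 9P = -5175 + 12P. Rearranging, 21P = 11613, hence P* = 553.
Substitute back: Q* = 6438 - 9(553) = 1461.
Total expenditure = P* × Q* = 553 × 1461 = 807933.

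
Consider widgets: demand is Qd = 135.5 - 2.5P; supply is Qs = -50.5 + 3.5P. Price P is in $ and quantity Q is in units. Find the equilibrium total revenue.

The market clears where 135.5 - 2.5P = -50.5 + 3.5P. Rearranging, 6P = 186, hence P* = 31.
From the demand curve, Q* = 135.5 - 2.5(31) = 58.
Total revenue = P* × Q* = 31 × 58 = 1798.

Total revenue = 1798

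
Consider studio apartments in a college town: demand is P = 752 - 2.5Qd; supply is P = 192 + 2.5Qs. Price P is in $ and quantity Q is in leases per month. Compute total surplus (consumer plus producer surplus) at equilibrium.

Solving each curve for Q: Qd = 300.8 - 0.4P and Qs = -76.8 + 0.4P.
Equating demand and supply, 300.8 - 0.4P = -76.8 + 0.4P gives 0.8P = 377.6, so P* = 472.
Substitute back: Q* = 300.8 - 0.4(472) = 112.
Demand choke price = 752; supply choke price = 192. CS = ½(752 - 472)(112) = 15680; PS = ½(472 - 192)(112) = 15680. Total surplus = 31360.

Total surplus = 31360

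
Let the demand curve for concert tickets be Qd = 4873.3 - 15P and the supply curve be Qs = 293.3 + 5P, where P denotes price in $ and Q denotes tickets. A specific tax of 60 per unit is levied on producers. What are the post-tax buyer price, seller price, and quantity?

P_b = 244, P_s = 184, Q = 1213.3

Producers keep P_s = P_b - 60 per unit, so supply in terms of the buyer price is Qs = -6.7 + 5P_b.
Set Qd = Qs: 4873.3 - 15P_b = -6.7 + 5P_b, so 4880 = 20P_b and P_b = 244.
Then P_s = 244 - 60 = 184 and Q = 4873.3 - 15(244) = 1213.3.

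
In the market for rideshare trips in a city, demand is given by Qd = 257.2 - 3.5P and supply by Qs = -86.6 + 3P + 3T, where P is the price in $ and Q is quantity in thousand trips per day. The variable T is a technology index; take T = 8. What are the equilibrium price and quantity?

P* = 49.2, Q* = 85

With T = 8, supply is Qs = -62.6 + 3P.
Equating demand and supply, 257.2 - 3.5P = -62.6 + 3P gives 6.5P = 319.8, so P* = 49.2.
From the demand curve, Q* = 257.2 - 3.5(49.2) = 85.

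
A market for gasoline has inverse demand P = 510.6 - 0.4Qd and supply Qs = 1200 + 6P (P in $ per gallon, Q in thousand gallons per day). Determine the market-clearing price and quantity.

P* = 9, Q* = 1254

Rewriting in direct form: Qd = 1276.5 - 2.5P.
At equilibrium Qd = Qs, so 1276.5 - 2.5P = 1200 + 6P; collecting terms, 76.5 = 8.5P and P* = 9.
Plugging P* into demand: Q* = 1276.5 - 2.5(9) = 1254.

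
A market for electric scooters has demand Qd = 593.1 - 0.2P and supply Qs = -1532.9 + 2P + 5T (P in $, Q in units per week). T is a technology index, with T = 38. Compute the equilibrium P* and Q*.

With T = 38, supply is Qs = -1342.9 + 2P.
Equating demand and supply, 593.1 - 0.2P = -1342.9 + 2P gives 2.2P = 1936, so P* = 880.
From the demand curve, Q* = 593.1 - 0.2(880) = 417.1.

P* = 880, Q* = 417.1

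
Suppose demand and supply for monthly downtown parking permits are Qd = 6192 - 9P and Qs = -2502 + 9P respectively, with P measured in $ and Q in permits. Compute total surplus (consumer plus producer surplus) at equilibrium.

Total surplus = 378225

Equating demand and supply, 6192 - 9P = -2502 + 9P gives 18P = 8694, so P* = 483.
Plugging P* into demand: Q* = 6192 - 9(483) = 1845.
Demand choke price = 688; supply choke price = 278. CS = ½(688 - 483)(1845) = 189112.5; PS = ½(483 - 278)(1845) = 189112.5. Total surplus = 378225.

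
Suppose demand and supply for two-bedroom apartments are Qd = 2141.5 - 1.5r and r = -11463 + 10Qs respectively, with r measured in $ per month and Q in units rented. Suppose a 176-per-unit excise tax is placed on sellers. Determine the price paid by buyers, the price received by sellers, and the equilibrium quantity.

In direct form, Qs = 1146.3 + 0.1r.
Sellers keep r_s = r_b - 176 per unit, so supply in terms of the buyer price is Qs = 1128.7 + 0.1r_b.
Equate demand and the shifted supply: 2141.5 - 1.5r_b = 1128.7 + 0.1r_b, giving 1.6r_b = 1012.8, so r_b = 633.
Then r_s = 633 - 176 = 457 and Q = 2141.5 - 1.5(633) = 1192.

r_b = 633, r_s = 457, Q = 1192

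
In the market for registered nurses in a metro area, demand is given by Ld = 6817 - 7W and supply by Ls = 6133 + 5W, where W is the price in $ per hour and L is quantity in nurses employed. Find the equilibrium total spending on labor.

At equilibrium Ld = Ls, so 6817 - 7W = 6133 + 5W; collecting terms, 684 = 12W and W* = 57.
Plugging W* into demand: L* = 6817 - 7(57) = 6418.
Total spending on labor = W* × L* = 57 × 6418 = 365826.

Total spending on labor = 365826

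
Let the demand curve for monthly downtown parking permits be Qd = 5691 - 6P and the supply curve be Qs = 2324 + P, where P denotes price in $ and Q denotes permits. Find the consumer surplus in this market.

Consumer surplus = 655668.75

Equating demand and supply, 5691 - 6P = 2324 + P gives 7P = 3367, so P* = 481.
Then Q* = 5691 - 6(481) = 2805.
Demand choke price (Qd = 0): P = 5691/6 = 948.5. Consumer surplus = ½ × (948.5 - 481) × 2805 = 655668.75.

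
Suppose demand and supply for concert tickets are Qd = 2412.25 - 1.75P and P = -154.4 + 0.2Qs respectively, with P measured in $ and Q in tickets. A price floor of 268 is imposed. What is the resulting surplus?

Solving each curve for Q: Qs = 772 + 5P.
At P = 268: Qd = 1943.25 and Qs = 2112.
Surplus = Qs - Qd = 2112 - 1943.25 = 168.75.

Surplus = 168.75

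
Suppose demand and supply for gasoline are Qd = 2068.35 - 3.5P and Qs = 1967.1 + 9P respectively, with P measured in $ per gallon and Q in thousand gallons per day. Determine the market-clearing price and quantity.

P* = 8.1, Q* = 2040

At equilibrium Qd = Qs, so 2068.35 - 3.5P = 1967.1 + 9P; collecting terms, 101.25 = 12.5P and P* = 8.1.
Then Q* = 2068.35 - 3.5(8.1) = 2040.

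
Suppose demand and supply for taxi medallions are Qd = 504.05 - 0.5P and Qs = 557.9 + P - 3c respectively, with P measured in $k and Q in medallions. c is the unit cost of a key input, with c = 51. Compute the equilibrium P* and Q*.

P* = 66.1, Q* = 471

With c = 51, supply is Qs = 404.9 + P.
The market clears where 504.05 - 0.5P = 404.9 + P. Rearranging, 1.5P = 99.15, hence P* = 66.1.
Substitute back: Q* = 504.05 - 0.5(66.1) = 471.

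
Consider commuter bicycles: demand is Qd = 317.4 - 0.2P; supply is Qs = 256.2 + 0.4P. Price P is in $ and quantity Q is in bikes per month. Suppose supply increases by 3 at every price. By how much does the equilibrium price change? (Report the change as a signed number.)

The market clears where 317.4 - 0.2P = 256.2 + 0.4P. Rearranging, 0.6P = 61.2, hence P* = 102.
Substitute back: Q* = 317.4 - 0.2(102) = 297.
After the shift, supply is Qs = 259.2 + 0.4P.
Re-solving, 0.6P = 58.2 gives P = 97 and Q = 298.
ΔP = 97 - 102 = -5.

ΔP = -5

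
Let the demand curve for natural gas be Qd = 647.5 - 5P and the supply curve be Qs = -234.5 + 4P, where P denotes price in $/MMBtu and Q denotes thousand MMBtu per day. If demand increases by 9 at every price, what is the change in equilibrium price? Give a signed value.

At equilibrium Qd = Qs, so 647.5 - 5P = -234.5 + 4P; collecting terms, 882 = 9P and P* = 98.
From the demand curve, Q* = 647.5 - 5(98) = 157.5.
After the shift, demand is Qd = 656.5 - 5P.
Re-solving, 9P = 891 gives P = 99 and Q = 161.5.
ΔP = 99 - 98 = 1.

ΔP = 1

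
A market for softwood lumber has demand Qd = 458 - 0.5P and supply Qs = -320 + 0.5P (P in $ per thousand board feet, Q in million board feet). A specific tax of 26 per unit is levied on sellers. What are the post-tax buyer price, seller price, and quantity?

P_b = 791, P_s = 765, Q = 62.5

The tax drives a wedge P_b - P_s = 26. Substituting P_s = P_b - 26 into supply: Qs = -333 + 0.5P_b.
Market clearing requires 458 - 0.5P_b = -333 + 0.5P_b; hence 791 = P_b and P_b = 791.
Then P_s = 791 - 26 = 765 and Q = 458 - 0.5(791) = 62.5.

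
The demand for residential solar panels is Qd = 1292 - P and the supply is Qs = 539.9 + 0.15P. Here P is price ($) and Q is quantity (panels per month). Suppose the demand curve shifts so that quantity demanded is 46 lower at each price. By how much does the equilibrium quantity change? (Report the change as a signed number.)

Set Qd = Qs: 1292 - P = 539.9 + 0.15P, so 752.1 = 1.15P and P* = 654.
Plugging P* into demand: Q* = 1292 - 654 = 638.
After the shift, demand is Qd = 1246 - P.
The new intersection has 706.1 = 1.15P, i.e. P = 614, Q = 632.
ΔQ = 632 - 638 = -6.

ΔQ = -6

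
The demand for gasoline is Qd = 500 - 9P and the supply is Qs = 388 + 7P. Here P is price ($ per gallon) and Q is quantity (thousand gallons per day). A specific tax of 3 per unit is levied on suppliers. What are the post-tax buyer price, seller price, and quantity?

P_b = 8.3125, P_s = 5.3125, Q = 425.1875

Suppliers keep P_s = P_b - 3 per unit, so supply in terms of the buyer price is Qs = 367 + 7P_b.
Market clearing requires 500 - 9P_b = 367 + 7P_b; hence 133 = 16P_b and P_b = 8.3125.
So P_s = 5.3125 and the quantity traded is Q = 500 - 9(8.3125) = 425.1875.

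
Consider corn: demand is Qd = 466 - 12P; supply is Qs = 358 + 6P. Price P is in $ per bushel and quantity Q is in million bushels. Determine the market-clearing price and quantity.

Equating demand and supply, 466 - 12P = 358 + 6P gives 18P = 108, so P* = 6.
Then Q* = 466 - 12(6) = 394.

P* = 6, Q* = 394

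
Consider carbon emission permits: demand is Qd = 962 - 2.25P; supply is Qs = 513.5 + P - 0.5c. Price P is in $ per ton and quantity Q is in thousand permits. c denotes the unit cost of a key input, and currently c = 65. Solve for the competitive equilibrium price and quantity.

With c = 65, supply is Qs = 481 + P.
Set Qd = Qs: 962 - 2.25P = 481 + P, so 481 = 3.25P and P* = 148.
Plugging P* into demand: Q* = 962 - 2.25(148) = 629.

P* = 148, Q* = 629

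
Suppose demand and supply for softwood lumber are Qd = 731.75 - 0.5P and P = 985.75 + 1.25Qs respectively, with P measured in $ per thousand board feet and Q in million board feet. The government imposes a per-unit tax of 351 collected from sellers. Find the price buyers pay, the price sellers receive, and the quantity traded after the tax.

Rewriting in direct form: Qs = -788.6 + 0.8P.
With a tax of 351 on sellers, they supply based on the net price P_s = P_b - 351, so Qs = -1069.4 + 0.8P_b.
Equate demand and the shifted supply: 731.75 - 0.5P_b = -1069.4 + 0.8P_b, giving 1.3P_b = 1801.15, so P_b = 1385.5.
So P_s = 1034.5 and the quantity traded is Q = 731.75 - 0.5(1385.5) = 39.

P_b = 1385.5, P_s = 1034.5, Q = 39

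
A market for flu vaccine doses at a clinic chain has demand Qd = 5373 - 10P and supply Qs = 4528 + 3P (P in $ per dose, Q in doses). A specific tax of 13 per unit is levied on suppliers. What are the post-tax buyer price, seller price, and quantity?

P_b = 68, P_s = 55, Q = 4693

With a tax of 13 on suppliers, they supply based on the net price P_s = P_b - 13, so Qs = 4489 + 3P_b.
Set Qd = Qs: 5373 - 10P_b = 4489 + 3P_b, so 884 = 13P_b and P_b = 68.
Then P_s = 68 - 13 = 55 and Q = 5373 - 10(68) = 4693.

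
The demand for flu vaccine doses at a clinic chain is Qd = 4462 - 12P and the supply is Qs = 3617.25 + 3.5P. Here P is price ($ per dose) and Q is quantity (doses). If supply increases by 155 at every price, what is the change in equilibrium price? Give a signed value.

Equating demand and supply, 4462 - 12P = 3617.25 + 3.5P gives 15.5P = 844.75, so P* = 54.5.
Substitute back: Q* = 4462 - 12(54.5) = 3808.
After the shift, supply is Qs = 3772.25 + 3.5P.
New equilibrium: 689.75 = 15.5P, so P = 44.5 and Q = 3928.
ΔP = 44.5 - 54.5 = -10.

ΔP = -10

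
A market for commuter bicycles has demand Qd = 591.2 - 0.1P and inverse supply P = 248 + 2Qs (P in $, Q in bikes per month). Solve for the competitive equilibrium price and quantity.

Rewriting in direct form: Qs = -124 + 0.5P.
Equating demand and supply, 591.2 - 0.1P = -124 + 0.5P gives 0.6P = 715.2, so P* = 1192.
Then Q* = 591.2 - 0.1(1192) = 472.

P* = 1192, Q* = 472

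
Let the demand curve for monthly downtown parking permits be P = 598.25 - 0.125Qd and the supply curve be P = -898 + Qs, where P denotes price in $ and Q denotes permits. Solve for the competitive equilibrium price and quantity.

P* = 432, Q* = 1330

Inverting to quantity form: Qd = 4786 - 8P and Qs = 898 + P.
The market clears where 4786 - 8P = 898 + P. Rearranging, 9P = 3888, hence P* = 432.
Then Q* = 4786 - 8(432) = 1330.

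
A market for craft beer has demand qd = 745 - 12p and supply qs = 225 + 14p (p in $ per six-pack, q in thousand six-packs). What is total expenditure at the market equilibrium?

Total expenditure = 10100

The market clears where 745 - 12p = 225 + 14p. Rearranging, 26p = 520, hence p* = 20.
From the demand curve, q* = 745 - 12(20) = 505.
Total expenditure = p* × q* = 20 × 505 = 10100.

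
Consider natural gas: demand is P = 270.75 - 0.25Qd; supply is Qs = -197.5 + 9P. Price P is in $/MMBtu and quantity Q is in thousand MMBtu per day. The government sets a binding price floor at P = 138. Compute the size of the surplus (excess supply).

Solving each curve for Q: Qd = 1083 - 4P.
At P = 138: Qd = 531 and Qs = 1044.5.
Surplus = Qs - Qd = 1044.5 - 531 = 513.5.

Surplus = 513.5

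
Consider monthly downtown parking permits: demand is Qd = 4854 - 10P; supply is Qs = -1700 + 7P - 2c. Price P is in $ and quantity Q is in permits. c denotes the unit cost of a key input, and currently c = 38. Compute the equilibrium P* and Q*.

P* = 390, Q* = 954

With c = 38, supply is Qs = -1776 + 7P.
Equating demand and supply, 4854 - 10P = -1776 + 7P gives 17P = 6630, so P* = 390.
Plugging P* into demand: Q* = 4854 - 10(390) = 954.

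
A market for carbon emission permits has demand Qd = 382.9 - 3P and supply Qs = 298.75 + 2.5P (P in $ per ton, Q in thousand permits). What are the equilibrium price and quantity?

P* = 15.3, Q* = 337

Set Qd = Qs: 382.9 - 3P = 298.75 + 2.5P, so 84.15 = 5.5P and P* = 15.3.
Then Q* = 382.9 - 3(15.3) = 337.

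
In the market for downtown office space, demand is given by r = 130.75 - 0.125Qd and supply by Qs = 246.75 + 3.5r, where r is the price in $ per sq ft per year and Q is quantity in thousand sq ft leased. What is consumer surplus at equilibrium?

Inverting to quantity form: Qd = 1046 - 8r.
The market clears where 1046 - 8r = 246.75 + 3.5r. Rearranging, 11.5r = 799.25, hence r* = 69.5.
Then Q* = 1046 - 8(69.5) = 490.
Demand choke price (Qd = 0): r = 1046/8 = 130.75. Consumer surplus = ½ × (130.75 - 69.5) × 490 = 15006.25.

Consumer surplus = 15006.25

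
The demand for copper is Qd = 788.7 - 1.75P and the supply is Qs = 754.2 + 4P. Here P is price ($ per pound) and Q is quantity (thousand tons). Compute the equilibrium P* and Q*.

The market clears where 788.7 - 1.75P = 754.2 + 4P. Rearranging, 5.75P = 34.5, hence P* = 6.
Plugging P* into demand: Q* = 788.7 - 1.75(6) = 778.2.

P* = 6, Q* = 778.2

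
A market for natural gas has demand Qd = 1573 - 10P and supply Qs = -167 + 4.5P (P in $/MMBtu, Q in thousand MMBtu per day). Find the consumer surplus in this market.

Consumer surplus = 6956.45

Equating demand and supply, 1573 - 10P = -167 + 4.5P gives 14.5P = 1740, so P* = 120.
Then Q* = 1573 - 10(120) = 373.
Demand choke price (Qd = 0): P = 1573/10 = 157.3. Consumer surplus = ½ × (157.3 - 120) × 373 = 6956.45.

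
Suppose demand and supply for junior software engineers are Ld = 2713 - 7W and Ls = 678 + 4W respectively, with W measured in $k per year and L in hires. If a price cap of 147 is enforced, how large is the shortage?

Evaluating both curves at the ceiling price 147 gives Ld = 1684, Ls = 1266.
Shortage = Ld - Ls = 1684 - 1266 = 418.

Shortage = 418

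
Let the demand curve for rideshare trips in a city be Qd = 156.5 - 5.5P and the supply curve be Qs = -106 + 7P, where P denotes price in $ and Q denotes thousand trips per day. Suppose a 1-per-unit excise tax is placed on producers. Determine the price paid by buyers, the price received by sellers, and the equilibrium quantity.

The tax drives a wedge P_b - P_s = 1. Substituting P_s = P_b - 1 into supply: Qs = -113 + 7P_b.
Set Qd = Qs: 156.5 - 5.5P_b = -113 + 7P_b, so 269.5 = 12.5P_b and P_b = 21.56.
So P_s = 20.56 and the quantity traded is Q = 156.5 - 5.5(21.56) = 37.92.

P_b = 21.56, P_s = 20.56, Q = 37.92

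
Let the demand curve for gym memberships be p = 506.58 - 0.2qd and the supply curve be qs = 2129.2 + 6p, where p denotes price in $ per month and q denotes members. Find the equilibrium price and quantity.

Solving each curve for q: qd = 2532.9 - 5p.
At equilibrium qd = qs, so 2532.9 - 5p = 2129.2 + 6p; collecting terms, 403.7 = 11p and p* = 36.7.
Plugging p* into demand: q* = 2532.9 - 5(36.7) = 2349.4.

p* = 36.7, q* = 2349.4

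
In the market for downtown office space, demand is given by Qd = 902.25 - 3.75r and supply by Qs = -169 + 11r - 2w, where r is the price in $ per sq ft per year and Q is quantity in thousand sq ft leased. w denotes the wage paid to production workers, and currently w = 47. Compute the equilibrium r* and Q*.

r* = 79, Q* = 606

With w = 47, supply is Qs = -263 + 11r.
At equilibrium Qd = Qs, so 902.25 - 3.75r = -263 + 11r; collecting terms, 1165.25 = 14.75r and r* = 79.
Substitute back: Q* = 902.25 - 3.75(79) = 606.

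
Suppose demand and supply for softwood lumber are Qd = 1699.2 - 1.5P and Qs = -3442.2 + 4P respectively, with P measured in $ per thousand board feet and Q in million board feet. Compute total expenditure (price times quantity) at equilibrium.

Equating demand and supply, 1699.2 - 1.5P = -3442.2 + 4P gives 5.5P = 5141.4, so P* = 934.8.
Substitute back: Q* = 1699.2 - 1.5(934.8) = 297.
Total expenditure = P* × Q* = 934.8 × 297 = 277635.6.

Total expenditure = 277635.6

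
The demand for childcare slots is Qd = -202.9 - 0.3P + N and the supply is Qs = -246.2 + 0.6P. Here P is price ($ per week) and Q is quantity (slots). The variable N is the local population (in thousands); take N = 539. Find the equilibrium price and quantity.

With N = 539, demand is Qd = 336.1 - 0.3P.
At equilibrium Qd = Qs, so 336.1 - 0.3P = -246.2 + 0.6P; collecting terms, 582.3 = 0.9P and P* = 647.
Substitute back: Q* = 336.1 - 0.3(647) = 142.

P* = 647, Q* = 142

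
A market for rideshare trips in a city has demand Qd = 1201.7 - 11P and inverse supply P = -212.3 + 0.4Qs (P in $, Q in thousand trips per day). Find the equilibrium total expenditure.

Total expenditure = 32553.5

Solving each curve for Q: Qs = 530.75 + 2.5P.
The market clears where 1201.7 - 11P = 530.75 + 2.5P. Rearranging, 13.5P = 670.95, hence P* = 49.7.
Plugging P* into demand: Q* = 1201.7 - 11(49.7) = 655.
Total expenditure = P* × Q* = 49.7 × 655 = 32553.5.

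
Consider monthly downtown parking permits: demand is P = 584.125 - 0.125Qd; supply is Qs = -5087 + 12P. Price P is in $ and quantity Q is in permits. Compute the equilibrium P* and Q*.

In direct form, Qd = 4673 - 8P.
Set Qd = Qs: 4673 - 8P = -5087 + 12P, so 9760 = 20P and P* = 488.
Substitute back: Q* = 4673 - 8(488) = 769.

P* = 488, Q* = 769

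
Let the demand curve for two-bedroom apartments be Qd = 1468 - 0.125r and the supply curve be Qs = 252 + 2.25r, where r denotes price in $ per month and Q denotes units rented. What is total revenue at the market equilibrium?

Total revenue = 718848

At equilibrium Qd = Qs, so 1468 - 0.125r = 252 + 2.25r; collecting terms, 1216 = 2.375r and r* = 512.
Then Q* = 1468 - 0.125(512) = 1404.
Total revenue = r* × Q* = 512 × 1404 = 718848.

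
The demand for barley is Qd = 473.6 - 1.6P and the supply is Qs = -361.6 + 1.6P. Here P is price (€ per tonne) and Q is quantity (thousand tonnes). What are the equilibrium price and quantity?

At equilibrium Qd = Qs, so 473.6 - 1.6P = -361.6 + 1.6P; collecting terms, 835.2 = 3.2P and P* = 261.
From the demand curve, Q* = 473.6 - 1.6(261) = 56.

P* = 261, Q* = 56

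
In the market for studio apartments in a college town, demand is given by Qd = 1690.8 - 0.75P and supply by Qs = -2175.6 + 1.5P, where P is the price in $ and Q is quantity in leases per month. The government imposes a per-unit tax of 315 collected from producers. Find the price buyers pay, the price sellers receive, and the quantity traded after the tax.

P_b = 1928.4, P_s = 1613.4, Q = 244.5

Producers keep P_s = P_b - 315 per unit, so supply in terms of the buyer price is Qs = -2648.1 + 1.5P_b.
Equate demand and the shifted supply: 1690.8 - 0.75P_b = -2648.1 + 1.5P_b, giving 2.25P_b = 4338.9, so P_b = 1928.4.
So P_s = 1613.4 and the quantity traded is Q = 1690.8 - 0.75(1928.4) = 244.5.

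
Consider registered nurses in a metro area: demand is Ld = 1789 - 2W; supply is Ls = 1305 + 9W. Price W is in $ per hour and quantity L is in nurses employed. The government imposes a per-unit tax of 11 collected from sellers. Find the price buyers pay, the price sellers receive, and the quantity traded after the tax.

W_b = 53, W_s = 42, L = 1683

The tax drives a wedge W_b - W_s = 11. Substituting W_s = W_b - 11 into supply: Ls = 1206 + 9W_b.
Equate demand and the shifted supply: 1789 - 2W_b = 1206 + 9W_b, giving 11W_b = 583, so W_b = 53.
So W_s = 42 and the quantity traded is L = 1789 - 2(53) = 1683.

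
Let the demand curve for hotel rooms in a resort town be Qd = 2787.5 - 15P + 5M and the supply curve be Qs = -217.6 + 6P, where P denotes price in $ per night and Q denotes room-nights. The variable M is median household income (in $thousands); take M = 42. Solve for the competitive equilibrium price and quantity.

With M = 42, demand is Qd = 2997.5 - 15P.
Equating demand and supply, 2997.5 - 15P = -217.6 + 6P gives 21P = 3215.1, so P* = 153.1.
From the demand curve, Q* = 2997.5 - 15(153.1) = 701.

P* = 153.1, Q* = 701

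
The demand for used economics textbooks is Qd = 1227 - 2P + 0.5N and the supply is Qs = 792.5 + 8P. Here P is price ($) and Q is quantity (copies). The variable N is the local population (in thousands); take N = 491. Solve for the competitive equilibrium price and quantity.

With N = 491, demand is Qd = 1472.5 - 2P.
Equating demand and supply, 1472.5 - 2P = 792.5 + 8P gives 10P = 680, so P* = 68.
From the demand curve, Q* = 1472.5 - 2(68) = 1336.5.

P* = 68, Q* = 1336.5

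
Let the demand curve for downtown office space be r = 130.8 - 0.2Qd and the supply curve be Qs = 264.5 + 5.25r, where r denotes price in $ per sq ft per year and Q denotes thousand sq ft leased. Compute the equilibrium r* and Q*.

r* = 38, Q* = 464

In direct form, Qd = 654 - 5r.
Set Qd = Qs: 654 - 5r = 264.5 + 5.25r, so 389.5 = 10.25r and r* = 38.
Substitute back: Q* = 654 - 5(38) = 464.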